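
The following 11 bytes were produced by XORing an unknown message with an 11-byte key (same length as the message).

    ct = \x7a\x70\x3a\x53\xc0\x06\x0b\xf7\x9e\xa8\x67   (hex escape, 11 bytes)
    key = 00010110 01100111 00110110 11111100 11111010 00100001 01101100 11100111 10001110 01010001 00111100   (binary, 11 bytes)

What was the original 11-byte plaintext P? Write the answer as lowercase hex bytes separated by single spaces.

6c 17 0c af 3a 27 67 10 10 f9 5b

7a ⊕ 16 = 6c
70 ⊕ 67 = 17
3a ⊕ 36 = 0c
53 ⊕ fc = af
c0 ⊕ fa = 3a
06 ⊕ 21 = 27
0b ⊕ 6c = 67
f7 ⊕ e7 = 10
9e ⊕ 8e = 10
a8 ⊕ 51 = f9
67 ⊕ 3c = 5b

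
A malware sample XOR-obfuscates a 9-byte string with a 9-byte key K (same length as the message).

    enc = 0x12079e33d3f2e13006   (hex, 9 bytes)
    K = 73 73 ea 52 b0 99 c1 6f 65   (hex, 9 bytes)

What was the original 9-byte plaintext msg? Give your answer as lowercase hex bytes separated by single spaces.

XOR is its own inverse, so applying the key byte-wise gives the result directly.
00010010 XOR 01110011 = 01100001
00000111 XOR 01110011 = 01110100
10011110 XOR 11101010 = 01110100
00110011 XOR 01010010 = 01100001
11010011 XOR 10110000 = 01100011
11110010 XOR 10011001 = 01101011
11100001 XOR 11000001 = 00100000
00110000 XOR 01101111 = 01011111
00000110 XOR 01100101 = 01100011

61 74 74 61 63 6b 20 5f 63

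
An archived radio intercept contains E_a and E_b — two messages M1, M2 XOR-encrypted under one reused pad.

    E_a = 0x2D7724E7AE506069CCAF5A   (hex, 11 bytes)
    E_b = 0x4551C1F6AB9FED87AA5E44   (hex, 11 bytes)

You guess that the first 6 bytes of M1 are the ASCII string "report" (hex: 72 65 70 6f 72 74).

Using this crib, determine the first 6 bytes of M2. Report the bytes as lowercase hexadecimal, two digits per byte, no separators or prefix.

1a43957e77bb

First, E_a ⊕ E_b = (M1 ⊕ K) ⊕ (M2 ⊕ K) = M1 ⊕ M2, so the key drops out. Then M2 = (M1 ⊕ M2) ⊕ M1 over the first 6 bytes.
byte 0: (2d ⊕ 45) ⊕ 72 = 68 ⊕ 72 = 1a
byte 1: (77 ⊕ 51) ⊕ 65 = 26 ⊕ 65 = 43
byte 2: (24 ⊕ c1) ⊕ 70 = e5 ⊕ 70 = 95
byte 3: (e7 ⊕ f6) ⊕ 6f = 11 ⊕ 6f = 7e
byte 4: (ae ⊕ ab) ⊕ 72 = 05 ⊕ 72 = 77
byte 5: (50 ⊕ 9f) ⊕ 74 = cf ⊕ 74 = bb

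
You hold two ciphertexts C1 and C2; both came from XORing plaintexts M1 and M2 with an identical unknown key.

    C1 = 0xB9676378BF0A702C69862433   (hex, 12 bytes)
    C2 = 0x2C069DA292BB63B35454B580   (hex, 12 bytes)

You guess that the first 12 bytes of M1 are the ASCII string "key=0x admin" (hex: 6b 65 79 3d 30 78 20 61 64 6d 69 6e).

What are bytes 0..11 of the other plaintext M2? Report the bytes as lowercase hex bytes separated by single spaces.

First, C1 ⊕ C2 = (M1 ⊕ K) ⊕ (M2 ⊕ K) = M1 ⊕ M2, so the key drops out. Then M2 = (M1 ⊕ M2) ⊕ M1 over the first 12 bytes.
byte 0: (b9 ^ 2c) ^ 6b = 95 ^ 6b = fe
byte 1: (67 ^ 06) ^ 65 = 61 ^ 65 = 04
byte 2: (63 ^ 9d) ^ 79 = fe ^ 79 = 87
byte 3: (78 ^ a2) ^ 3d = da ^ 3d = e7
byte 4: (bf ^ 92) ^ 30 = 2d ^ 30 = 1d
byte 5: (0a ^ bb) ^ 78 = b1 ^ 78 = c9
byte 6: (70 ^ 63) ^ 20 = 13 ^ 20 = 33
byte 7: (2c ^ b3) ^ 61 = 9f ^ 61 = fe
byte 8: (69 ^ 54) ^ 64 = 3d ^ 64 = 59
byte 9: (86 ^ 54) ^ 6d = d2 ^ 6d = bf
byte 10: (24 ^ b5) ^ 69 = 91 ^ 69 = f8
byte 11: (33 ^ 80) ^ 6e = b3 ^ 6e = dd

fe 04 87 e7 1d c9 33 fe 59 bf f8 dd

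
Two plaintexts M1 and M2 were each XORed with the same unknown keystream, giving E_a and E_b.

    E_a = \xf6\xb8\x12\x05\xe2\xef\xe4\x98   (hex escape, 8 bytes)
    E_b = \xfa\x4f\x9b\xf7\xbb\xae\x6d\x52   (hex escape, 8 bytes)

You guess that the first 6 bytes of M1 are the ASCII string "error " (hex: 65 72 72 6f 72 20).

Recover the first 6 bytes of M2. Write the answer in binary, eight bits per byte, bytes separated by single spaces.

First, E_a ⊕ E_b = (M1 ⊕ K) ⊕ (M2 ⊕ K) = M1 ⊕ M2, so the key drops out. Then M2 = (M1 ⊕ M2) ⊕ M1 over the first 6 bytes.
byte 0: (f6 ⊕ fa) ⊕ 65 = 0c ⊕ 65 = 69
byte 1: (b8 ⊕ 4f) ⊕ 72 = f7 ⊕ 72 = 85
byte 2: (12 ⊕ 9b) ⊕ 72 = 89 ⊕ 72 = fb
byte 3: (05 ⊕ f7) ⊕ 6f = f2 ⊕ 6f = 9d
byte 4: (e2 ⊕ bb) ⊕ 72 = 59 ⊕ 72 = 2b
byte 5: (ef ⊕ ae) ⊕ 20 = 41 ⊕ 20 = 61

01101001 10000101 11111011 10011101 00101011 01100001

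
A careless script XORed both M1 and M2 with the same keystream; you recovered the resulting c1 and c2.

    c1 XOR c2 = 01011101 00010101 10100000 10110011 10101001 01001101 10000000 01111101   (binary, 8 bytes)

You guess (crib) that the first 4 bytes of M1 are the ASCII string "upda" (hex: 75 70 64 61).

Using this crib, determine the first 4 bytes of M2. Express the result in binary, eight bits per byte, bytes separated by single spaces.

00101000 01100101 11000100 11010010

Since c1 ⊕ c2 = M1 ⊕ M2, XORing with the guessed M1 bytes yields the corresponding M2 bytes: M2 = (c1 ⊕ c2) ⊕ M1.
01011101 xor 01110101 = 00101000
00010101 xor 01110000 = 01100101
10100000 xor 01100100 = 11000100
10110011 xor 01100001 = 11010010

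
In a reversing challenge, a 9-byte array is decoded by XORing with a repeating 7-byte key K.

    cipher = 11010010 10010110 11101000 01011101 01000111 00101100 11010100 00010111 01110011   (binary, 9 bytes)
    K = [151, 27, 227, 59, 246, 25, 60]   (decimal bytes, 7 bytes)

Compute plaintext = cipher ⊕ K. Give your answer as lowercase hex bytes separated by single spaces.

45 8d 0b 66 b1 35 e8 80 68

The 7-byte key repeats, so the effective keystream is 97 1b e3 3b f6 19 3c 97 1b.
byte 0: d2 ⊕ 97 = 45
byte 1: 96 ⊕ 1b = 8d
byte 2: e8 ⊕ e3 = 0b
byte 3: 5d ⊕ 3b = 66
byte 4: 47 ⊕ f6 = b1
byte 5: 2c ⊕ 19 = 35
byte 6: d4 ⊕ 3c = e8
byte 7: 17 ⊕ 97 = 80
byte 8: 73 ⊕ 1b = 68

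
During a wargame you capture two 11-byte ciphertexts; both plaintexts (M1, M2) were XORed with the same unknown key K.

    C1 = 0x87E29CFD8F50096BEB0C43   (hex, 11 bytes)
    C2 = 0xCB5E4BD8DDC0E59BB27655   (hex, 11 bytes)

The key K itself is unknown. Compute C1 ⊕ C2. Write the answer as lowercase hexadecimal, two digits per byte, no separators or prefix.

C1 ⊕ C2 = (M1 ⊕ K) ⊕ (M2 ⊕ K) = M1 ⊕ M2 — the shared key cancels under XOR.
135 XOR 203 =  76
226 XOR  94 = 188
156 XOR  75 = 215
253 XOR 216 =  37
143 XOR 221 =  82
 80 XOR 192 = 144
  9 XOR 229 = 236
107 XOR 155 = 240
235 XOR 178 =  89
 12 XOR 118 = 122
 67 XOR  85 =  22

4cbcd7255290ecf0597a16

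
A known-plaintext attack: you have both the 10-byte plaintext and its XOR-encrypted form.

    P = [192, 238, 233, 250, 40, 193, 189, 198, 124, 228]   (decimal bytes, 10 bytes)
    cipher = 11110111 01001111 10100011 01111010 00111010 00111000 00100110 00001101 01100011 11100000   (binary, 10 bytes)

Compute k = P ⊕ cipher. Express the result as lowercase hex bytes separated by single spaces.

Since cipher = P ⊕ k, XORing both sides with P gives k = P ⊕ cipher.
byte 0: c0 ^ f7 = 37
byte 1: ee ^ 4f = a1
byte 2: e9 ^ a3 = 4a
byte 3: fa ^ 7a = 80
byte 4: 28 ^ 3a = 12
byte 5: c1 ^ 38 = f9
byte 6: bd ^ 26 = 9b
byte 7: c6 ^ 0d = cb
byte 8: 7c ^ 63 = 1f
byte 9: e4 ^ e0 = 04

37 a1 4a 80 12 f9 9b cb 1f 04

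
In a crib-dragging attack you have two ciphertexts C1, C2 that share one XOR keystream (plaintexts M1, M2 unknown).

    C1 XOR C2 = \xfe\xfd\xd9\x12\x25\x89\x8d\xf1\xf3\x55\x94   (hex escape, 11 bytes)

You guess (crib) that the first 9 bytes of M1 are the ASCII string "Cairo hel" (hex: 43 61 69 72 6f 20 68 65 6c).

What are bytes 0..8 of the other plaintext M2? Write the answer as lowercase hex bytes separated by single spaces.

bd 9c b0 60 4a a9 e5 94 9f

Since C1 ⊕ C2 = M1 ⊕ M2, XORing with the guessed M1 bytes yields the corresponding M2 bytes: M2 = (C1 ⊕ C2) ⊕ M1.
11111110 xor 01000011 = 10111101
11111101 xor 01100001 = 10011100
11011001 xor 01101001 = 10110000
00010010 xor 01110010 = 01100000
00100101 xor 01101111 = 01001010
10001001 xor 00100000 = 10101001
10001101 xor 01101000 = 11100101
11110001 xor 01100101 = 10010100
11110011 xor 01101100 = 10011111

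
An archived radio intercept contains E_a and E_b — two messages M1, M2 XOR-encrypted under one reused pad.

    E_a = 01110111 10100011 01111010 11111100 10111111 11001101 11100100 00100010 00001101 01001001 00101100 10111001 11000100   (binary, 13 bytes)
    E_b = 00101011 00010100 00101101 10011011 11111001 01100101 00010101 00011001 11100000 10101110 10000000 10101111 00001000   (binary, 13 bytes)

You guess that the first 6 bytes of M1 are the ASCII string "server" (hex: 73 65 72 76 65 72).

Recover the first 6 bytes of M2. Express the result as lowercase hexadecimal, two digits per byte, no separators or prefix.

2fd2251123da

First, E_a ⊕ E_b = (M1 ⊕ K) ⊕ (M2 ⊕ K) = M1 ⊕ M2, so the key drops out. Then M2 = (M1 ⊕ M2) ⊕ M1 over the first 6 bytes.
byte 0: (77 ^ 2b) ^ 73 = 5c ^ 73 = 2f
byte 1: (a3 ^ 14) ^ 65 = b7 ^ 65 = d2
byte 2: (7a ^ 2d) ^ 72 = 57 ^ 72 = 25
byte 3: (fc ^ 9b) ^ 76 = 67 ^ 76 = 11
byte 4: (bf ^ f9) ^ 65 = 46 ^ 65 = 23
byte 5: (cd ^ 65) ^ 72 = a8 ^ 72 = da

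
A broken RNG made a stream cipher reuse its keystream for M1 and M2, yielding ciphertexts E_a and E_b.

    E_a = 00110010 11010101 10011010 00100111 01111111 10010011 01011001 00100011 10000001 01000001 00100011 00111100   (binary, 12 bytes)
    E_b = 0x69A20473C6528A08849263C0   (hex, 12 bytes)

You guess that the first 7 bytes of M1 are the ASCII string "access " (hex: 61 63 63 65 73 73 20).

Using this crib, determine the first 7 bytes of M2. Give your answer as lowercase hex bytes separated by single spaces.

First, E_a ⊕ E_b = (M1 ⊕ K) ⊕ (M2 ⊕ K) = M1 ⊕ M2, so the key drops out. Then M2 = (M1 ⊕ M2) ⊕ M1 over the first 7 bytes.
byte 0: (32 XOR 69) XOR 61 = 5b XOR 61 = 3a
byte 1: (d5 XOR a2) XOR 63 = 77 XOR 63 = 14
byte 2: (9a XOR 04) XOR 63 = 9e XOR 63 = fd
byte 3: (27 XOR 73) XOR 65 = 54 XOR 65 = 31
byte 4: (7f XOR c6) XOR 73 = b9 XOR 73 = ca
byte 5: (93 XOR 52) XOR 73 = c1 XOR 73 = b2
byte 6: (59 XOR 8a) XOR 20 = d3 XOR 20 = f3

3a 14 fd 31 ca b2 f3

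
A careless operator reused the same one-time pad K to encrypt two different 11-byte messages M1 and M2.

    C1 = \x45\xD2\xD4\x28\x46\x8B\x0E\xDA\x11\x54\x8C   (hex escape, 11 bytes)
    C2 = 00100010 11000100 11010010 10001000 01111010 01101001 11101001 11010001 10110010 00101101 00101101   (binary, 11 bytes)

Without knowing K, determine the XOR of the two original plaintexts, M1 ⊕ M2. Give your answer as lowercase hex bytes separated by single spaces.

67 16 06 a0 3c e2 e7 0b a3 79 a1

C1 ⊕ C2 = (M1 ⊕ K) ⊕ (M2 ⊕ K) = M1 ⊕ M2 — the shared key cancels under XOR.
45 XOR 22 = 67
d2 XOR c4 = 16
d4 XOR d2 = 06
28 XOR 88 = a0
46 XOR 7a = 3c
8b XOR 69 = e2
0e XOR e9 = e7
da XOR d1 = 0b
11 XOR b2 = a3
54 XOR 2d = 79
8c XOR 2d = a1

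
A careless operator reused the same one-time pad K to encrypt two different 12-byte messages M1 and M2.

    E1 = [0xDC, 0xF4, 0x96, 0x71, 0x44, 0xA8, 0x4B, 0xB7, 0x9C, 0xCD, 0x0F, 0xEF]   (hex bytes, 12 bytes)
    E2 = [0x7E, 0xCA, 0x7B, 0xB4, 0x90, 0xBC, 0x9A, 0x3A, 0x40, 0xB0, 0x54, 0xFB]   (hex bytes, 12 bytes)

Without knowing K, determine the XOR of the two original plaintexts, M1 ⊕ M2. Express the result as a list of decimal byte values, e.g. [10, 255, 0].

[162, 62, 237, 197, 212, 20, 209, 141, 220, 125, 91, 20]

E1 ⊕ E2 = (M1 ⊕ K) ⊕ (M2 ⊕ K) = M1 ⊕ M2 — the shared key cancels under XOR.
11011100 xor 01111110 = 10100010
11110100 xor 11001010 = 00111110
10010110 xor 01111011 = 11101101
01110001 xor 10110100 = 11000101
01000100 xor 10010000 = 11010100
10101000 xor 10111100 = 00010100
01001011 xor 10011010 = 11010001
10110111 xor 00111010 = 10001101
10011100 xor 01000000 = 11011100
11001101 xor 10110000 = 01111101
00001111 xor 01010100 = 01011011
11101111 xor 11111011 = 00010100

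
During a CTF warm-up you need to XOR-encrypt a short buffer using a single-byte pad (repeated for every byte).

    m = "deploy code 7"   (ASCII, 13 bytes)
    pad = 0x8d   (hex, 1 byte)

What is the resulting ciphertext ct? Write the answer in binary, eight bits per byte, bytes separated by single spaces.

11101001 11101000 11111101 11100001 11100010 11110100 10101101 11101110 11100010 11101001 11101000 10101101 10111010

The 1-byte key repeats, so the effective keystream is 8d 8d 8d 8d 8d 8d 8d 8d 8d 8d 8d 8d 8d.
byte 0: 01100100 ⊕ 10001101 = 11101001
byte 1: 01100101 ⊕ 10001101 = 11101000
byte 2: 01110000 ⊕ 10001101 = 11111101
byte 3: 01101100 ⊕ 10001101 = 11100001
byte 4: 01101111 ⊕ 10001101 = 11100010
byte 5: 01111001 ⊕ 10001101 = 11110100
byte 6: 00100000 ⊕ 10001101 = 10101101
byte 7: 01100011 ⊕ 10001101 = 11101110
byte 8: 01101111 ⊕ 10001101 = 11100010
byte 9: 01100100 ⊕ 10001101 = 11101001
byte 10: 01100101 ⊕ 10001101 = 11101000
byte 11: 00100000 ⊕ 10001101 = 10101101
byte 12: 00110111 ⊕ 10001101 = 10111010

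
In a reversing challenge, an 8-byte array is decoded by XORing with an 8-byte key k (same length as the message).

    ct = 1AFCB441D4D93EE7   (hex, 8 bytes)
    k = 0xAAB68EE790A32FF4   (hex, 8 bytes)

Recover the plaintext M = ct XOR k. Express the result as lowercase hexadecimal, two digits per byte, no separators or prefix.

b04a3aa6447a1113

byte 0: 00011010 xor 10101010 = 10110000
byte 1: 11111100 xor 10110110 = 01001010
byte 2: 10110100 xor 10001110 = 00111010
byte 3: 01000001 xor 11100111 = 10100110
byte 4: 11010100 xor 10010000 = 01000100
byte 5: 11011001 xor 10100011 = 01111010
byte 6: 00111110 xor 00101111 = 00010001
byte 7: 11100111 xor 11110100 = 00010011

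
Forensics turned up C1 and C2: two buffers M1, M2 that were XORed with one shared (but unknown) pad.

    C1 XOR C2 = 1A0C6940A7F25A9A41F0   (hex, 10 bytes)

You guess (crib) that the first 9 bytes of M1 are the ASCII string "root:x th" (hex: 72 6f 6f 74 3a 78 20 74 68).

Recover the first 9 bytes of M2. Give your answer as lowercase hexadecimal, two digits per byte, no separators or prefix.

686306349d8a7aee29

Since C1 ⊕ C2 = M1 ⊕ M2, XORing with the guessed M1 bytes yields the corresponding M2 bytes: M2 = (C1 ⊕ C2) ⊕ M1.
 26 XOR 114 = 104
 12 XOR 111 =  99
105 XOR 111 =   6
 64 XOR 116 =  52
167 XOR  58 = 157
242 XOR 120 = 138
 90 XOR  32 = 122
154 XOR 116 = 238
 65 XOR 104 =  41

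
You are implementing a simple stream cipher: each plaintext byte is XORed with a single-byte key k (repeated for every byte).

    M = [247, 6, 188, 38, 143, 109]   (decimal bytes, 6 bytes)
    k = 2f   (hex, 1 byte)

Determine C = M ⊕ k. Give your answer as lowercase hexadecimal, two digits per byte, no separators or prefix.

The 1-byte key repeats, so the effective keystream is 2f 2f 2f 2f 2f 2f.
byte 0: 247 ⊕  47 = 216
byte 1:   6 ⊕  47 =  41
byte 2: 188 ⊕  47 = 147
byte 3:  38 ⊕  47 =   9
byte 4: 143 ⊕  47 = 160
byte 5: 109 ⊕  47 =  66

d8299309a042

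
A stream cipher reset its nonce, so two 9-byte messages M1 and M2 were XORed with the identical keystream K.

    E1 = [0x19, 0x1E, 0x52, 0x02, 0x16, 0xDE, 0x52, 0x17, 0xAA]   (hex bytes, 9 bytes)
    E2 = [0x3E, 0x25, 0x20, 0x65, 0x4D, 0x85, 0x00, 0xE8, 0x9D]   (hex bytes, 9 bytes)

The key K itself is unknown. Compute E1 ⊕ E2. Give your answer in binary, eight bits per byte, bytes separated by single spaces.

00100111 00111011 01110010 01100111 01011011 01011011 01010010 11111111 00110111

E1 ⊕ E2 = (M1 ⊕ K) ⊕ (M2 ⊕ K) = M1 ⊕ M2 — the shared key cancels under XOR.
19 xor 3e = 27
1e xor 25 = 3b
52 xor 20 = 72
02 xor 65 = 67
16 xor 4d = 5b
de xor 85 = 5b
52 xor 00 = 52
17 xor e8 = ff
aa xor 9d = 37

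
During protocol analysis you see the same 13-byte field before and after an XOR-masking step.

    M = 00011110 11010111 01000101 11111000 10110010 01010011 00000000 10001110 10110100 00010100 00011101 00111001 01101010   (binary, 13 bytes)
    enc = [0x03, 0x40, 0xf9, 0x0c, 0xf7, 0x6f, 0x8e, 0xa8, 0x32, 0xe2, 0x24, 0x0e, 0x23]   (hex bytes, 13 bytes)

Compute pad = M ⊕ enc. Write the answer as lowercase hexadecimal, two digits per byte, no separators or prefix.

1d97bcf4453c8e2686f6393749

Since enc = M ⊕ pad, XORing both sides with M gives pad = M ⊕ enc.
00011110 xor 00000011 = 00011101
11010111 xor 01000000 = 10010111
01000101 xor 11111001 = 10111100
11111000 xor 00001100 = 11110100
10110010 xor 11110111 = 01000101
01010011 xor 01101111 = 00111100
00000000 xor 10001110 = 10001110
10001110 xor 10101000 = 00100110
10110100 xor 00110010 = 10000110
00010100 xor 11100010 = 11110110
00011101 xor 00100100 = 00111001
00111001 xor 00001110 = 00110111
01101010 xor 00100011 = 01001001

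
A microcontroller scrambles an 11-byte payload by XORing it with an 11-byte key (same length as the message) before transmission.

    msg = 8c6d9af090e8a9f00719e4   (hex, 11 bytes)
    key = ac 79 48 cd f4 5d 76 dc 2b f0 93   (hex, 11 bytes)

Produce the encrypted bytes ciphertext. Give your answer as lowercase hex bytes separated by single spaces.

20 14 d2 3d 64 b5 df 2c 2c e9 77

XOR is its own inverse, so applying the key byte-wise gives the result directly.
8c XOR ac = 20
6d XOR 79 = 14
9a XOR 48 = d2
f0 XOR cd = 3d
90 XOR f4 = 64
e8 XOR 5d = b5
a9 XOR 76 = df
f0 XOR dc = 2c
07 XOR 2b = 2c
19 XOR f0 = e9
e4 XOR 93 = 77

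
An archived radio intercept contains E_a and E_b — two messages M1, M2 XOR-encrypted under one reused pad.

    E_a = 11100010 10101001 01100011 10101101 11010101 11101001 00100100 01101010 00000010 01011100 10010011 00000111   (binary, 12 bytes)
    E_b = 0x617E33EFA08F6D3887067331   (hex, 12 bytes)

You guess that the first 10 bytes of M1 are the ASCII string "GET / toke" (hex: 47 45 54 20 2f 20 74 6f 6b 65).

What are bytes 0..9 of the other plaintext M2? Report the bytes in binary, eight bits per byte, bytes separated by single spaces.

First, E_a ⊕ E_b = (M1 ⊕ K) ⊕ (M2 ⊕ K) = M1 ⊕ M2, so the key drops out. Then M2 = (M1 ⊕ M2) ⊕ M1 over the first 10 bytes.
byte 0: (e2 ^ 61) ^ 47 = 83 ^ 47 = c4
byte 1: (a9 ^ 7e) ^ 45 = d7 ^ 45 = 92
byte 2: (63 ^ 33) ^ 54 = 50 ^ 54 = 04
byte 3: (ad ^ ef) ^ 20 = 42 ^ 20 = 62
byte 4: (d5 ^ a0) ^ 2f = 75 ^ 2f = 5a
byte 5: (e9 ^ 8f) ^ 20 = 66 ^ 20 = 46
byte 6: (24 ^ 6d) ^ 74 = 49 ^ 74 = 3d
byte 7: (6a ^ 38) ^ 6f = 52 ^ 6f = 3d
byte 8: (02 ^ 87) ^ 6b = 85 ^ 6b = ee
byte 9: (5c ^ 06) ^ 65 = 5a ^ 65 = 3f

11000100 10010010 00000100 01100010 01011010 01000110 00111101 00111101 11101110 00111111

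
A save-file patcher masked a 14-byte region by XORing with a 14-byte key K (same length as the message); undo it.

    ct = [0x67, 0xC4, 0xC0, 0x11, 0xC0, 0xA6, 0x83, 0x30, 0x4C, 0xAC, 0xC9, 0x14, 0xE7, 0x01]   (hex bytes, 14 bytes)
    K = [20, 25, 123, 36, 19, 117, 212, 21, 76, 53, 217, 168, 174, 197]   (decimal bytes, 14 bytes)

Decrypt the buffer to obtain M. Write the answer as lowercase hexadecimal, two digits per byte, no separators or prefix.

XOR is its own inverse, so applying the key byte-wise gives the result directly.
01100111 ⊕ 00010100 = 01110011
11000100 ⊕ 00011001 = 11011101
11000000 ⊕ 01111011 = 10111011
00010001 ⊕ 00100100 = 00110101
11000000 ⊕ 00010011 = 11010011
10100110 ⊕ 01110101 = 11010011
10000011 ⊕ 11010100 = 01010111
00110000 ⊕ 00010101 = 00100101
01001100 ⊕ 01001100 = 00000000
10101100 ⊕ 00110101 = 10011001
11001001 ⊕ 11011001 = 00010000
00010100 ⊕ 10101000 = 10111100
11100111 ⊕ 10101110 = 01001001
00000001 ⊕ 11000101 = 11000100

73ddbb35d3d35725009910bc49c4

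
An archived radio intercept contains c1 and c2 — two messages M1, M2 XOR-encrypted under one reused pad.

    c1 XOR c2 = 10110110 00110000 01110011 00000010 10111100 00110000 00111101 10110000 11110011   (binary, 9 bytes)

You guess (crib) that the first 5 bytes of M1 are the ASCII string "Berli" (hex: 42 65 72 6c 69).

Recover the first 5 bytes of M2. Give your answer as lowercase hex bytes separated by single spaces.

f4 55 01 6e d5

Since c1 ⊕ c2 = M1 ⊕ M2, XORing with the guessed M1 bytes yields the corresponding M2 bytes: M2 = (c1 ⊕ c2) ⊕ M1.
182 ⊕  66 = 244
 48 ⊕ 101 =  85
115 ⊕ 114 =   1
  2 ⊕ 108 = 110
188 ⊕ 105 = 213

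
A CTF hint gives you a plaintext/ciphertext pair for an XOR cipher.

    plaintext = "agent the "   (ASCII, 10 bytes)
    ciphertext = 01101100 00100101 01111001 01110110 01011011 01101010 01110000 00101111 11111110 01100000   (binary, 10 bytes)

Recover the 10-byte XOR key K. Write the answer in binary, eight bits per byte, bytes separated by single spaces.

Since ciphertext = plaintext ⊕ K, XORing both sides with plaintext gives K = plaintext ⊕ ciphertext.
byte 0: 61 XOR 6c = 0d
byte 1: 67 XOR 25 = 42
byte 2: 65 XOR 79 = 1c
byte 3: 6e XOR 76 = 18
byte 4: 74 XOR 5b = 2f
byte 5: 20 XOR 6a = 4a
byte 6: 74 XOR 70 = 04
byte 7: 68 XOR 2f = 47
byte 8: 65 XOR fe = 9b
byte 9: 20 XOR 60 = 40

00001101 01000010 00011100 00011000 00101111 01001010 00000100 01000111 10011011 01000000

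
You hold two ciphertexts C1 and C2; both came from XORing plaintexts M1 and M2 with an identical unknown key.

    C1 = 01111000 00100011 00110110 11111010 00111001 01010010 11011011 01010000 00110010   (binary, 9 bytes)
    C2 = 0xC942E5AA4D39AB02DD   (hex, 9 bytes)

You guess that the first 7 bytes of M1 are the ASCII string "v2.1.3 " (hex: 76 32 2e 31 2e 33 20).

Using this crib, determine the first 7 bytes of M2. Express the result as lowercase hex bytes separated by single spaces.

c7 53 fd 61 5a 58 50

First, C1 ⊕ C2 = (M1 ⊕ K) ⊕ (M2 ⊕ K) = M1 ⊕ M2, so the key drops out. Then M2 = (M1 ⊕ M2) ⊕ M1 over the first 7 bytes.
byte 0: (78 ^ c9) ^ 76 = b1 ^ 76 = c7
byte 1: (23 ^ 42) ^ 32 = 61 ^ 32 = 53
byte 2: (36 ^ e5) ^ 2e = d3 ^ 2e = fd
byte 3: (fa ^ aa) ^ 31 = 50 ^ 31 = 61
byte 4: (39 ^ 4d) ^ 2e = 74 ^ 2e = 5a
byte 5: (52 ^ 39) ^ 33 = 6b ^ 33 = 58
byte 6: (db ^ ab) ^ 20 = 70 ^ 20 = 50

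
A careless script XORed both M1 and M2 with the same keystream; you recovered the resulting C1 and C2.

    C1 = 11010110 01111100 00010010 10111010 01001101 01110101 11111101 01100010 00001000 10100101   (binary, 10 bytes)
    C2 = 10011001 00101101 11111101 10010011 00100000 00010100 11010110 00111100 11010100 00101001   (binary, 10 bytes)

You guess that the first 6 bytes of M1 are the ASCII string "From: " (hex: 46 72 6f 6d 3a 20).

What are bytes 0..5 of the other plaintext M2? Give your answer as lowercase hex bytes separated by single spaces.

First, C1 ⊕ C2 = (M1 ⊕ K) ⊕ (M2 ⊕ K) = M1 ⊕ M2, so the key drops out. Then M2 = (M1 ⊕ M2) ⊕ M1 over the first 6 bytes.
byte 0: (d6 ⊕ 99) ⊕ 46 = 4f ⊕ 46 = 09
byte 1: (7c ⊕ 2d) ⊕ 72 = 51 ⊕ 72 = 23
byte 2: (12 ⊕ fd) ⊕ 6f = ef ⊕ 6f = 80
byte 3: (ba ⊕ 93) ⊕ 6d = 29 ⊕ 6d = 44
byte 4: (4d ⊕ 20) ⊕ 3a = 6d ⊕ 3a = 57
byte 5: (75 ⊕ 14) ⊕ 20 = 61 ⊕ 20 = 41

09 23 80 44 57 41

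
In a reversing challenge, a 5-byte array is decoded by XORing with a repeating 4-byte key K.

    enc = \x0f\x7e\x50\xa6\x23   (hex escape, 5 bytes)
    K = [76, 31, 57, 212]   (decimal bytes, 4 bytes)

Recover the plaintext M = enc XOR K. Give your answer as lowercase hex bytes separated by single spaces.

The 4-byte key repeats, so the effective keystream is 4c 1f 39 d4 4c.
byte 0: 00001111 XOR 01001100 = 01000011
byte 1: 01111110 XOR 00011111 = 01100001
byte 2: 01010000 XOR 00111001 = 01101001
byte 3: 10100110 XOR 11010100 = 01110010
byte 4: 00100011 XOR 01001100 = 01101111

43 61 69 72 6f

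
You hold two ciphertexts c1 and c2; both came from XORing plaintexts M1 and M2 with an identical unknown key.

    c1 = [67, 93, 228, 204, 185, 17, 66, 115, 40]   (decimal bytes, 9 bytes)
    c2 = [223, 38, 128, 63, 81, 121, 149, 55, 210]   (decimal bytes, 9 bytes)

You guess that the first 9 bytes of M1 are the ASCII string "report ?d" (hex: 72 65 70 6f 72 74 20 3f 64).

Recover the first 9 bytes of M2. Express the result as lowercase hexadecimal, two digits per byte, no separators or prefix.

First, c1 ⊕ c2 = (M1 ⊕ K) ⊕ (M2 ⊕ K) = M1 ⊕ M2, so the key drops out. Then M2 = (M1 ⊕ M2) ⊕ M1 over the first 9 bytes.
byte 0: (43 xor df) xor 72 = 9c xor 72 = ee
byte 1: (5d xor 26) xor 65 = 7b xor 65 = 1e
byte 2: (e4 xor 80) xor 70 = 64 xor 70 = 14
byte 3: (cc xor 3f) xor 6f = f3 xor 6f = 9c
byte 4: (b9 xor 51) xor 72 = e8 xor 72 = 9a
byte 5: (11 xor 79) xor 74 = 68 xor 74 = 1c
byte 6: (42 xor 95) xor 20 = d7 xor 20 = f7
byte 7: (73 xor 37) xor 3f = 44 xor 3f = 7b
byte 8: (28 xor d2) xor 64 = fa xor 64 = 9e

ee1e149c9a1cf77b9e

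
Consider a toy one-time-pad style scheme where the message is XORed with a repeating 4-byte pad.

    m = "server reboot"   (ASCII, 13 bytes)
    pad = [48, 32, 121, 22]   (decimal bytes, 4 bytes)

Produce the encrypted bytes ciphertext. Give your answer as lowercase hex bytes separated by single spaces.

43 45 0b 60 55 52 59 64 55 42 16 79 44

The 4-byte key repeats, so the effective keystream is 30 20 79 16 30 20 79 16 30 20 79 16 30.
byte 0: 01110011 xor 00110000 = 01000011
byte 1: 01100101 xor 00100000 = 01000101
byte 2: 01110010 xor 01111001 = 00001011
byte 3: 01110110 xor 00010110 = 01100000
byte 4: 01100101 xor 00110000 = 01010101
byte 5: 01110010 xor 00100000 = 01010010
byte 6: 00100000 xor 01111001 = 01011001
byte 7: 01110010 xor 00010110 = 01100100
byte 8: 01100101 xor 00110000 = 01010101
byte 9: 01100010 xor 00100000 = 01000010
byte 10: 01101111 xor 01111001 = 00010110
byte 11: 01101111 xor 00010110 = 01111001
byte 12: 01110100 xor 00110000 = 01000100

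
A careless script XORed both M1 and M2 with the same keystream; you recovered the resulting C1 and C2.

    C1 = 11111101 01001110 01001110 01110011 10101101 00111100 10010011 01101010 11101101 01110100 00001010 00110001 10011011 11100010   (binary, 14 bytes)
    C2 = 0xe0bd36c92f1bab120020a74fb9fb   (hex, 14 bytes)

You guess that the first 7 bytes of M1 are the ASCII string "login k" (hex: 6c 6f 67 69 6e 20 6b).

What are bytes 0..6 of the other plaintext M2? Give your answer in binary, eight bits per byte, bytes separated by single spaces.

01110001 10011100 00011111 11010011 11101100 00000111 01010011

First, C1 ⊕ C2 = (M1 ⊕ K) ⊕ (M2 ⊕ K) = M1 ⊕ M2, so the key drops out. Then M2 = (M1 ⊕ M2) ⊕ M1 over the first 7 bytes.
byte 0: (fd ^ e0) ^ 6c = 1d ^ 6c = 71
byte 1: (4e ^ bd) ^ 6f = f3 ^ 6f = 9c
byte 2: (4e ^ 36) ^ 67 = 78 ^ 67 = 1f
byte 3: (73 ^ c9) ^ 69 = ba ^ 69 = d3
byte 4: (ad ^ 2f) ^ 6e = 82 ^ 6e = ec
byte 5: (3c ^ 1b) ^ 20 = 27 ^ 20 = 07
byte 6: (93 ^ ab) ^ 6b = 38 ^ 6b = 53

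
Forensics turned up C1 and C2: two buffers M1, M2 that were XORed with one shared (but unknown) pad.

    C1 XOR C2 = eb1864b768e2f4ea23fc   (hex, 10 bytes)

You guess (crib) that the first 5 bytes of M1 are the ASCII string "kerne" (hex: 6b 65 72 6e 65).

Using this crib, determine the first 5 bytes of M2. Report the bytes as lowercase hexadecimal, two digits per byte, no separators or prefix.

Since C1 ⊕ C2 = M1 ⊕ M2, XORing with the guessed M1 bytes yields the corresponding M2 bytes: M2 = (C1 ⊕ C2) ⊕ M1.
eb XOR 6b = 80
18 XOR 65 = 7d
64 XOR 72 = 16
b7 XOR 6e = d9
68 XOR 65 = 0d

807d16d90d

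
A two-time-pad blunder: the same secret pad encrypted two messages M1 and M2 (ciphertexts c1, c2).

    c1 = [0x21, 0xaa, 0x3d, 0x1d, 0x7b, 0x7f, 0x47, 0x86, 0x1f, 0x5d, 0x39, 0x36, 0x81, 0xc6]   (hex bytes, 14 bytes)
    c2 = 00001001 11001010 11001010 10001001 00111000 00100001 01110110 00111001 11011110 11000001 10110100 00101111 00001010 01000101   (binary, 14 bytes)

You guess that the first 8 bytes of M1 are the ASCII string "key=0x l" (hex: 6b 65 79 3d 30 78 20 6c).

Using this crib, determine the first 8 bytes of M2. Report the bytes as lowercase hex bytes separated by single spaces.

43 05 8e a9 73 26 11 d3

First, c1 ⊕ c2 = (M1 ⊕ K) ⊕ (M2 ⊕ K) = M1 ⊕ M2, so the key drops out. Then M2 = (M1 ⊕ M2) ⊕ M1 over the first 8 bytes.
byte 0: (21 ^ 09) ^ 6b = 28 ^ 6b = 43
byte 1: (aa ^ ca) ^ 65 = 60 ^ 65 = 05
byte 2: (3d ^ ca) ^ 79 = f7 ^ 79 = 8e
byte 3: (1d ^ 89) ^ 3d = 94 ^ 3d = a9
byte 4: (7b ^ 38) ^ 30 = 43 ^ 30 = 73
byte 5: (7f ^ 21) ^ 78 = 5e ^ 78 = 26
byte 6: (47 ^ 76) ^ 20 = 31 ^ 20 = 11
byte 7: (86 ^ 39) ^ 6c = bf ^ 6c = d3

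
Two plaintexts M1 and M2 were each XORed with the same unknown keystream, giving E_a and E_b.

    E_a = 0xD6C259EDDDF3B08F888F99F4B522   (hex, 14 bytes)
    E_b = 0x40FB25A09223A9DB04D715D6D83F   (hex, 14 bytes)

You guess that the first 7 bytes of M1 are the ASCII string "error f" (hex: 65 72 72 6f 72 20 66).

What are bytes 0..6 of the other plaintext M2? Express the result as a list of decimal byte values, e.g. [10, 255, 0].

First, E_a ⊕ E_b = (M1 ⊕ K) ⊕ (M2 ⊕ K) = M1 ⊕ M2, so the key drops out. Then M2 = (M1 ⊕ M2) ⊕ M1 over the first 7 bytes.
byte 0: (d6 ⊕ 40) ⊕ 65 = 96 ⊕ 65 = f3
byte 1: (c2 ⊕ fb) ⊕ 72 = 39 ⊕ 72 = 4b
byte 2: (59 ⊕ 25) ⊕ 72 = 7c ⊕ 72 = 0e
byte 3: (ed ⊕ a0) ⊕ 6f = 4d ⊕ 6f = 22
byte 4: (dd ⊕ 92) ⊕ 72 = 4f ⊕ 72 = 3d
byte 5: (f3 ⊕ 23) ⊕ 20 = d0 ⊕ 20 = f0
byte 6: (b0 ⊕ a9) ⊕ 66 = 19 ⊕ 66 = 7f

[243, 75, 14, 34, 61, 240, 127]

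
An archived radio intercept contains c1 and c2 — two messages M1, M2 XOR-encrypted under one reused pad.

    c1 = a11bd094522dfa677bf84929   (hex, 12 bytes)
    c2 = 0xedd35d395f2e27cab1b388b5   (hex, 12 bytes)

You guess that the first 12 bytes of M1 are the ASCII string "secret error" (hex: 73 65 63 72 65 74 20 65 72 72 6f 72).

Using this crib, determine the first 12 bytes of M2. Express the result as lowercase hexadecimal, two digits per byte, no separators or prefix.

3fadeedf6877fdc8b839aeee

First, c1 ⊕ c2 = (M1 ⊕ K) ⊕ (M2 ⊕ K) = M1 ⊕ M2, so the key drops out. Then M2 = (M1 ⊕ M2) ⊕ M1 over the first 12 bytes.
byte 0: (a1 xor ed) xor 73 = 4c xor 73 = 3f
byte 1: (1b xor d3) xor 65 = c8 xor 65 = ad
byte 2: (d0 xor 5d) xor 63 = 8d xor 63 = ee
byte 3: (94 xor 39) xor 72 = ad xor 72 = df
byte 4: (52 xor 5f) xor 65 = 0d xor 65 = 68
byte 5: (2d xor 2e) xor 74 = 03 xor 74 = 77
byte 6: (fa xor 27) xor 20 = dd xor 20 = fd
byte 7: (67 xor ca) xor 65 = ad xor 65 = c8
byte 8: (7b xor b1) xor 72 = ca xor 72 = b8
byte 9: (f8 xor b3) xor 72 = 4b xor 72 = 39
byte 10: (49 xor 88) xor 6f = c1 xor 6f = ae
byte 11: (29 xor b5) xor 72 = 9c xor 72 = ee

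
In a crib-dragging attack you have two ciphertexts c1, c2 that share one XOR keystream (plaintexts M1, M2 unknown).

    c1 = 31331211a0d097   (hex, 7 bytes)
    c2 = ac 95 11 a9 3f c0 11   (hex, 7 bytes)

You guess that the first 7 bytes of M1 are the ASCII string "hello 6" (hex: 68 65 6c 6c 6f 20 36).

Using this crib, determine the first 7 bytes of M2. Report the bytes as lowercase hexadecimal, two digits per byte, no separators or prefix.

First, c1 ⊕ c2 = (M1 ⊕ K) ⊕ (M2 ⊕ K) = M1 ⊕ M2, so the key drops out. Then M2 = (M1 ⊕ M2) ⊕ M1 over the first 7 bytes.
byte 0: (31 ^ ac) ^ 68 = 9d ^ 68 = f5
byte 1: (33 ^ 95) ^ 65 = a6 ^ 65 = c3
byte 2: (12 ^ 11) ^ 6c = 03 ^ 6c = 6f
byte 3: (11 ^ a9) ^ 6c = b8 ^ 6c = d4
byte 4: (a0 ^ 3f) ^ 6f = 9f ^ 6f = f0
byte 5: (d0 ^ c0) ^ 20 = 10 ^ 20 = 30
byte 6: (97 ^ 11) ^ 36 = 86 ^ 36 = b0

f5c36fd4f030b0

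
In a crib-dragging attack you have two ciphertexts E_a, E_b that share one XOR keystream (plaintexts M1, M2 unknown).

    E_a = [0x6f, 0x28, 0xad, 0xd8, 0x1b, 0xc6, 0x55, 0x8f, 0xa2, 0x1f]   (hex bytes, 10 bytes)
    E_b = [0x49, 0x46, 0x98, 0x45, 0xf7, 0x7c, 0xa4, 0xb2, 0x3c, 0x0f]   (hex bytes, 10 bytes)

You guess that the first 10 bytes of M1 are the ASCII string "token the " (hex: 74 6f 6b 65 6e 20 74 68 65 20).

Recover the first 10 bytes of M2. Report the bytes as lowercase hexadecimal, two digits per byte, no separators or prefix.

First, E_a ⊕ E_b = (M1 ⊕ K) ⊕ (M2 ⊕ K) = M1 ⊕ M2, so the key drops out. Then M2 = (M1 ⊕ M2) ⊕ M1 over the first 10 bytes.
byte 0: (6f xor 49) xor 74 = 26 xor 74 = 52
byte 1: (28 xor 46) xor 6f = 6e xor 6f = 01
byte 2: (ad xor 98) xor 6b = 35 xor 6b = 5e
byte 3: (d8 xor 45) xor 65 = 9d xor 65 = f8
byte 4: (1b xor f7) xor 6e = ec xor 6e = 82
byte 5: (c6 xor 7c) xor 20 = ba xor 20 = 9a
byte 6: (55 xor a4) xor 74 = f1 xor 74 = 85
byte 7: (8f xor b2) xor 68 = 3d xor 68 = 55
byte 8: (a2 xor 3c) xor 65 = 9e xor 65 = fb
byte 9: (1f xor 0f) xor 20 = 10 xor 20 = 30

52015ef8829a8555fb30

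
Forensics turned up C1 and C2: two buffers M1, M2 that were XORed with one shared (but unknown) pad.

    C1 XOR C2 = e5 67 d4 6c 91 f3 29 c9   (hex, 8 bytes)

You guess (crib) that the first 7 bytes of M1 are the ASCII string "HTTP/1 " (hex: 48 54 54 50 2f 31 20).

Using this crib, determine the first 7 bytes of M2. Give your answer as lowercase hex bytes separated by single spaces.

ad 33 80 3c be c2 09

Since C1 ⊕ C2 = M1 ⊕ M2, XORing with the guessed M1 bytes yields the corresponding M2 bytes: M2 = (C1 ⊕ C2) ⊕ M1.
byte 0: e5 xor 48 = ad
byte 1: 67 xor 54 = 33
byte 2: d4 xor 54 = 80
byte 3: 6c xor 50 = 3c
byte 4: 91 xor 2f = be
byte 5: f3 xor 31 = c2
byte 6: 29 xor 20 = 09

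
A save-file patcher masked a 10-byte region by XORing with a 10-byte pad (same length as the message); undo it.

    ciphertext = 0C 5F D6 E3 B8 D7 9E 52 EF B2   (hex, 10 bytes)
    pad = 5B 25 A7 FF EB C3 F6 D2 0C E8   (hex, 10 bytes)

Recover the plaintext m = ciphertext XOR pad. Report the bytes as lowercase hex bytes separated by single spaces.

XOR is its own inverse, so applying the key byte-wise gives the result directly.
byte 0: 0c ^ 5b = 57
byte 1: 5f ^ 25 = 7a
byte 2: d6 ^ a7 = 71
byte 3: e3 ^ ff = 1c
byte 4: b8 ^ eb = 53
byte 5: d7 ^ c3 = 14
byte 6: 9e ^ f6 = 68
byte 7: 52 ^ d2 = 80
byte 8: ef ^ 0c = e3
byte 9: b2 ^ e8 = 5a

57 7a 71 1c 53 14 68 80 e3 5a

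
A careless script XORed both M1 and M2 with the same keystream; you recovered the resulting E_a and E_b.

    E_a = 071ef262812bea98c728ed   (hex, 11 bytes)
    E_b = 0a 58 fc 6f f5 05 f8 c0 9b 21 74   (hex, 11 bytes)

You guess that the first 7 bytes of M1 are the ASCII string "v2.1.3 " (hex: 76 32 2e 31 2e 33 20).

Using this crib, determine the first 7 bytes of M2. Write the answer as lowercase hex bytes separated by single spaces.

First, E_a ⊕ E_b = (M1 ⊕ K) ⊕ (M2 ⊕ K) = M1 ⊕ M2, so the key drops out. Then M2 = (M1 ⊕ M2) ⊕ M1 over the first 7 bytes.
byte 0: (07 ^ 0a) ^ 76 = 0d ^ 76 = 7b
byte 1: (1e ^ 58) ^ 32 = 46 ^ 32 = 74
byte 2: (f2 ^ fc) ^ 2e = 0e ^ 2e = 20
byte 3: (62 ^ 6f) ^ 31 = 0d ^ 31 = 3c
byte 4: (81 ^ f5) ^ 2e = 74 ^ 2e = 5a
byte 5: (2b ^ 05) ^ 33 = 2e ^ 33 = 1d
byte 6: (ea ^ f8) ^ 20 = 12 ^ 20 = 32

7b 74 20 3c 5a 1d 32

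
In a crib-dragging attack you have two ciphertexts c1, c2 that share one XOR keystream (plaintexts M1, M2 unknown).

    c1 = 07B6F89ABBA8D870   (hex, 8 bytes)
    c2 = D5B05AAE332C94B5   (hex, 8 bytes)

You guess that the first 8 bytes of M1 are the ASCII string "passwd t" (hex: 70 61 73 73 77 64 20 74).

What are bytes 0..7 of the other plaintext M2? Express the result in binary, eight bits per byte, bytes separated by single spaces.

First, c1 ⊕ c2 = (M1 ⊕ K) ⊕ (M2 ⊕ K) = M1 ⊕ M2, so the key drops out. Then M2 = (M1 ⊕ M2) ⊕ M1 over the first 8 bytes.
byte 0: (07 XOR d5) XOR 70 = d2 XOR 70 = a2
byte 1: (b6 XOR b0) XOR 61 = 06 XOR 61 = 67
byte 2: (f8 XOR 5a) XOR 73 = a2 XOR 73 = d1
byte 3: (9a XOR ae) XOR 73 = 34 XOR 73 = 47
byte 4: (bb XOR 33) XOR 77 = 88 XOR 77 = ff
byte 5: (a8 XOR 2c) XOR 64 = 84 XOR 64 = e0
byte 6: (d8 XOR 94) XOR 20 = 4c XOR 20 = 6c
byte 7: (70 XOR b5) XOR 74 = c5 XOR 74 = b1

10100010 01100111 11010001 01000111 11111111 11100000 01101100 10110001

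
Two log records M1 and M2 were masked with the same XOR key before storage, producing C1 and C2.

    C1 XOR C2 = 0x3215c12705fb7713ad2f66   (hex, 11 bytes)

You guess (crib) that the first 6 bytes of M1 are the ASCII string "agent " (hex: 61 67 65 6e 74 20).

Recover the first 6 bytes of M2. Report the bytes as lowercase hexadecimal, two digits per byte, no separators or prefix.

5372a44971db

Since C1 ⊕ C2 = M1 ⊕ M2, XORing with the guessed M1 bytes yields the corresponding M2 bytes: M2 = (C1 ⊕ C2) ⊕ M1.
byte 0:  50 ^  97 =  83
byte 1:  21 ^ 103 = 114
byte 2: 193 ^ 101 = 164
byte 3:  39 ^ 110 =  73
byte 4:   5 ^ 116 = 113
byte 5: 251 ^  32 = 219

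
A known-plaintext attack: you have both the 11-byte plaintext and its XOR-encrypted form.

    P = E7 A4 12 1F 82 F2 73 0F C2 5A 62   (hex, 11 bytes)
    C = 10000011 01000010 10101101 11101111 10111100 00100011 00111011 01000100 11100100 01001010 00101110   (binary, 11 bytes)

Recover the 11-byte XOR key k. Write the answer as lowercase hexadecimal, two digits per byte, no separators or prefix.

Since C = P ⊕ k, XORing both sides with P gives k = P ⊕ C.
byte 0: 11100111 ^ 10000011 = 01100100
byte 1: 10100100 ^ 01000010 = 11100110
byte 2: 00010010 ^ 10101101 = 10111111
byte 3: 00011111 ^ 11101111 = 11110000
byte 4: 10000010 ^ 10111100 = 00111110
byte 5: 11110010 ^ 00100011 = 11010001
byte 6: 01110011 ^ 00111011 = 01001000
byte 7: 00001111 ^ 01000100 = 01001011
byte 8: 11000010 ^ 11100100 = 00100110
byte 9: 01011010 ^ 01001010 = 00010000
byte 10: 01100010 ^ 00101110 = 01001100

64e6bff03ed1484b26104c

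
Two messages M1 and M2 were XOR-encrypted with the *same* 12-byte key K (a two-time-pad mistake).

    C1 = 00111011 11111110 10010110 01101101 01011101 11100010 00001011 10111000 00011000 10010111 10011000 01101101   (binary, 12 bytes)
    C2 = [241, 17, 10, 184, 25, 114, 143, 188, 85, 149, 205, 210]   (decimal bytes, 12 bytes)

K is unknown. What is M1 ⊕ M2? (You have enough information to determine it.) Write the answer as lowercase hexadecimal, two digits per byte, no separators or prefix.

caef9cd5449084044d0255bf

C1 ⊕ C2 = (M1 ⊕ K) ⊕ (M2 ⊕ K) = M1 ⊕ M2 — the shared key cancels under XOR.
 59 XOR 241 = 202
254 XOR  17 = 239
150 XOR  10 = 156
109 XOR 184 = 213
 93 XOR  25 =  68
226 XOR 114 = 144
 11 XOR 143 = 132
184 XOR 188 =   4
 24 XOR  85 =  77
151 XOR 149 =   2
152 XOR 205 =  85
109 XOR 210 = 191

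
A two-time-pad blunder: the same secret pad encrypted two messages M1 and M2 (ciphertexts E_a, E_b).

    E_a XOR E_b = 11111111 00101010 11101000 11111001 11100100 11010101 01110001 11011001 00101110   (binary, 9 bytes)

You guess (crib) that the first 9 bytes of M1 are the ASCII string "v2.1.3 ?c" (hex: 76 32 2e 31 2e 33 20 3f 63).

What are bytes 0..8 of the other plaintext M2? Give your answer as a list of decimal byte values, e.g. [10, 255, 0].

Since E_a ⊕ E_b = M1 ⊕ M2, XORing with the guessed M1 bytes yields the corresponding M2 bytes: M2 = (E_a ⊕ E_b) ⊕ M1.
11111111 XOR 01110110 = 10001001
00101010 XOR 00110010 = 00011000
11101000 XOR 00101110 = 11000110
11111001 XOR 00110001 = 11001000
11100100 XOR 00101110 = 11001010
11010101 XOR 00110011 = 11100110
01110001 XOR 00100000 = 01010001
11011001 XOR 00111111 = 11100110
00101110 XOR 01100011 = 01001101

[137, 24, 198, 200, 202, 230, 81, 230, 77]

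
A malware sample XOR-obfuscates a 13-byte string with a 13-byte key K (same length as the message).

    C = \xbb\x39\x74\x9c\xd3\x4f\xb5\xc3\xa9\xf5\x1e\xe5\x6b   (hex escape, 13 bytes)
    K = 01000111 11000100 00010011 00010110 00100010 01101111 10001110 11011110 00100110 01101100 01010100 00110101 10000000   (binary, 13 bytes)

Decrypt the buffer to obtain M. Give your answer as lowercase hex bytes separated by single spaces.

XOR is its own inverse, so applying the key byte-wise gives the result directly.
187 xor  71 = 252
 57 xor 196 = 253
116 xor  19 = 103
156 xor  22 = 138
211 xor  34 = 241
 79 xor 111 =  32
181 xor 142 =  59
195 xor 222 =  29
169 xor  38 = 143
245 xor 108 = 153
 30 xor  84 =  74
229 xor  53 = 208
107 xor 128 = 235

fc fd 67 8a f1 20 3b 1d 8f 99 4a d0 eb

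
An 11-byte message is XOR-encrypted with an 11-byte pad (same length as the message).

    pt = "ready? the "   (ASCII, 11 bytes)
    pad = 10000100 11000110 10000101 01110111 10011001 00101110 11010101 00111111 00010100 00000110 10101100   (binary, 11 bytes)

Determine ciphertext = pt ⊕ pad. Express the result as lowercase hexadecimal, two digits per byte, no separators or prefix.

XOR is its own inverse, so applying the key byte-wise gives the result directly.
72 xor 84 = f6
65 xor c6 = a3
61 xor 85 = e4
64 xor 77 = 13
79 xor 99 = e0
3f xor 2e = 11
20 xor d5 = f5
74 xor 3f = 4b
68 xor 14 = 7c
65 xor 06 = 63
20 xor ac = 8c

f6a3e413e011f54b7c638c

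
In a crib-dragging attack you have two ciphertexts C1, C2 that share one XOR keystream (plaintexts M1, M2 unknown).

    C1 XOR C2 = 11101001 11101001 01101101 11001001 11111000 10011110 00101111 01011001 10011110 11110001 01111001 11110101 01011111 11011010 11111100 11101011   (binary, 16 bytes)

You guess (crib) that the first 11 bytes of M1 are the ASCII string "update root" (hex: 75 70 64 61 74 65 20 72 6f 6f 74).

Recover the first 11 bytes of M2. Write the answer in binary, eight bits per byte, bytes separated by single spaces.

Since C1 ⊕ C2 = M1 ⊕ M2, XORing with the guessed M1 bytes yields the corresponding M2 bytes: M2 = (C1 ⊕ C2) ⊕ M1.
11101001 XOR 01110101 = 10011100
11101001 XOR 01110000 = 10011001
01101101 XOR 01100100 = 00001001
11001001 XOR 01100001 = 10101000
11111000 XOR 01110100 = 10001100
10011110 XOR 01100101 = 11111011
00101111 XOR 00100000 = 00001111
01011001 XOR 01110010 = 00101011
10011110 XOR 01101111 = 11110001
11110001 XOR 01101111 = 10011110
01111001 XOR 01110100 = 00001101

10011100 10011001 00001001 10101000 10001100 11111011 00001111 00101011 11110001 10011110 00001101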